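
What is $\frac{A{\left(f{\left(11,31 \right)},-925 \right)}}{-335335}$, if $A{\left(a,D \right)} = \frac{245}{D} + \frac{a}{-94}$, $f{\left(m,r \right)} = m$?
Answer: $\frac{6641}{5831475650} \approx 1.1388 \cdot 10^{-6}$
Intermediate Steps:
$A{\left(a,D \right)} = \frac{245}{D} - \frac{a}{94}$ ($A{\left(a,D \right)} = \frac{245}{D} + a \left(- \frac{1}{94}\right) = \frac{245}{D} - \frac{a}{94}$)
$\frac{A{\left(f{\left(11,31 \right)},-925 \right)}}{-335335} = \frac{\frac{245}{-925} - \frac{11}{94}}{-335335} = \left(245 \left(- \frac{1}{925}\right) - \frac{11}{94}\right) \left(- \frac{1}{335335}\right) = \left(- \frac{49}{185} - \frac{11}{94}\right) \left(- \frac{1}{335335}\right) = \left(- \frac{6641}{17390}\right) \left(- \frac{1}{335335}\right) = \frac{6641}{5831475650}$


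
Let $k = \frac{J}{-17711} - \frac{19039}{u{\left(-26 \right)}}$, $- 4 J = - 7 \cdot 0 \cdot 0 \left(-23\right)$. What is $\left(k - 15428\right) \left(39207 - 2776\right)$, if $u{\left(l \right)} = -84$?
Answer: $- \frac{46519217503}{84} \approx -5.538 \cdot 10^{8}$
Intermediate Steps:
$J = 0$ ($J = - \frac{- 7 \cdot 0 \cdot 0 \left(-23\right)}{4} = - \frac{\left(-7\right) 0 \left(-23\right)}{4} = - \frac{0 \left(-23\right)}{4} = \left(- \frac{1}{4}\right) 0 = 0$)
$k = \frac{19039}{84}$ ($k = \frac{0}{-17711} - \frac{19039}{-84} = 0 \left(- \frac{1}{17711}\right) - - \frac{19039}{84} = 0 + \frac{19039}{84} = \frac{19039}{84} \approx 226.65$)
$\left(k - 15428\right) \left(39207 - 2776\right) = \left(\frac{19039}{84} - 15428\right) \left(39207 - 2776\right) = \left(- \frac{1276913}{84}\right) 36431 = - \frac{46519217503}{84}$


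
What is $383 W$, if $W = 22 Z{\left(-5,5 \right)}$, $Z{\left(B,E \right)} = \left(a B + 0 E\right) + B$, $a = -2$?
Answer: $42130$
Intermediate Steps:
$Z{\left(B,E \right)} = - B$ ($Z{\left(B,E \right)} = \left(- 2 B + 0 E\right) + B = \left(- 2 B + 0\right) + B = - 2 B + B = - B$)
$W = 110$ ($W = 22 \left(\left(-1\right) \left(-5\right)\right) = 22 \cdot 5 = 110$)
$383 W = 383 \cdot 110 = 42130$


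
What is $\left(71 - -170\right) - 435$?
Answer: $-194$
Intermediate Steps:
$\left(71 - -170\right) - 435 = \left(71 + 170\right) - 435 = 241 - 435 = -194$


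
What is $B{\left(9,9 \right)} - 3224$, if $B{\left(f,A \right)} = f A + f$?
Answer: $-3134$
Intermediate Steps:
$B{\left(f,A \right)} = f + A f$ ($B{\left(f,A \right)} = A f + f = f + A f$)
$B{\left(9,9 \right)} - 3224 = 9 \left(1 + 9\right) - 3224 = 9 \cdot 10 - 3224 = 90 - 3224 = -3134$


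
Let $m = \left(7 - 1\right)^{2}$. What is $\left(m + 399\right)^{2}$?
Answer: $189225$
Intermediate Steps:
$m = 36$ ($m = 6^{2} = 36$)
$\left(m + 399\right)^{2} = \left(36 + 399\right)^{2} = 435^{2} = 189225$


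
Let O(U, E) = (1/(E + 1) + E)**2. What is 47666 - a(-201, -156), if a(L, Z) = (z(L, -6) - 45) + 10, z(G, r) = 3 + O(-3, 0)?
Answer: 47697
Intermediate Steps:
O(U, E) = (E + 1/(1 + E))**2 (O(U, E) = (1/(1 + E) + E)**2 = (E + 1/(1 + E))**2)
z(G, r) = 4 (z(G, r) = 3 + (1 + 0 + 0**2)**2/(1 + 0)**2 = 3 + (1 + 0 + 0)**2/1**2 = 3 + 1*1**2 = 3 + 1*1 = 3 + 1 = 4)
a(L, Z) = -31 (a(L, Z) = (4 - 45) + 10 = -41 + 10 = -31)
47666 - a(-201, -156) = 47666 - 1*(-31) = 47666 + 31 = 47697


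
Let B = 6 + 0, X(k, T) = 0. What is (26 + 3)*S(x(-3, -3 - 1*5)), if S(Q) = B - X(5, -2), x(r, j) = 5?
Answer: 174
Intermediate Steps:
B = 6
S(Q) = 6 (S(Q) = 6 - 1*0 = 6 + 0 = 6)
(26 + 3)*S(x(-3, -3 - 1*5)) = (26 + 3)*6 = 29*6 = 174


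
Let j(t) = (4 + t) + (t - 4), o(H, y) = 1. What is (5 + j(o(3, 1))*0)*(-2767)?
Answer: -13835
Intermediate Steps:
j(t) = 2*t (j(t) = (4 + t) + (-4 + t) = 2*t)
(5 + j(o(3, 1))*0)*(-2767) = (5 + (2*1)*0)*(-2767) = (5 + 2*0)*(-2767) = (5 + 0)*(-2767) = 5*(-2767) = -13835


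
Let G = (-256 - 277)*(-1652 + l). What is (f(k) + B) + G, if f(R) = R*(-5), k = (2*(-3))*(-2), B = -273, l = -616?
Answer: 1208511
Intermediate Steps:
k = 12 (k = -6*(-2) = 12)
f(R) = -5*R
G = 1208844 (G = (-256 - 277)*(-1652 - 616) = -533*(-2268) = 1208844)
(f(k) + B) + G = (-5*12 - 273) + 1208844 = (-60 - 273) + 1208844 = -333 + 1208844 = 1208511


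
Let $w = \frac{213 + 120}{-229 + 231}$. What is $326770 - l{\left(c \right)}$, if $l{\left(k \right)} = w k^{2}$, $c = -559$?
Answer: $- \frac{103402633}{2} \approx -5.1701 \cdot 10^{7}$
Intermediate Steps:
$w = \frac{333}{2} \approx 166.5$
$l{\left(k \right)} = \frac{333 k^{2}}{2}$
$326770 - l{\left(c \right)} = 326770 - \frac{333 \left(-559\right)^{2}}{2} = 326770 - \frac{333}{2} \cdot 312481 = 326770 - \frac{104056173}{2} = - \frac{103402633}{2}$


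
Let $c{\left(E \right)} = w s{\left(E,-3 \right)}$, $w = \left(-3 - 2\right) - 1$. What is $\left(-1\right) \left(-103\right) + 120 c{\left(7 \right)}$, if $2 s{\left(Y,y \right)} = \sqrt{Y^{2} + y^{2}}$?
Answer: $103 - 360 \sqrt{58} \approx -2638.7$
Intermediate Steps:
$w = -6$ ($w = -5 - 1 = -6$)
$s{\left(Y,y \right)} = \frac{\sqrt{Y^{2} + y^{2}}}{2}$
$c{\left(E \right)} = - 3 \sqrt{9 + E^{2}}$ ($c{\left(E \right)} = - 6 \frac{\sqrt{E^{2} + \left(-3\right)^{2}}}{2} = - 6 \frac{\sqrt{E^{2} + 9}}{2} = - 6 \frac{\sqrt{9 + E^{2}}}{2} = - 3 \sqrt{9 + E^{2}}$)
$\left(-1\right) \left(-103\right) + 120 c{\left(7 \right)} = \left(-1\right) \left(-103\right) + 120 \left(- 3 \sqrt{9 + 7^{2}}\right) = 103 + 120 \left(- 3 \sqrt{9 + 49}\right) = 103 + 120 \left(- 3 \sqrt{58}\right) = 103 - 360 \sqrt{58}$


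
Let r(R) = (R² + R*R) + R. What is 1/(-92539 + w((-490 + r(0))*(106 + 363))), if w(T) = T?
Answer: -1/322349 ≈ -3.1022e-6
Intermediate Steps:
r(R) = R + 2*R² (r(R) = (R² + R²) + R = 2*R² + R = R + 2*R²)
1/(-92539 + w((-490 + r(0))*(106 + 363))) = 1/(-92539 + (-490 + 0*(1 + 2*0))*(106 + 363)) = 1/(-92539 + (-490 + 0*(1 + 0))*469) = 1/(-92539 + (-490 + 0*1)*469) = 1/(-92539 + (-490 + 0)*469) = 1/(-92539 - 490*469) = 1/(-92539 - 229810) = 1/(-322349) = -1/322349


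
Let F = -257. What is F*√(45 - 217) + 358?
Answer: 358 - 514*I*√43 ≈ 358.0 - 3370.5*I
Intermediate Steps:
F*√(45 - 217) + 358 = -257*√(45 - 217) + 358 = -514*I*√43 + 358 = 358 - 514*I*√43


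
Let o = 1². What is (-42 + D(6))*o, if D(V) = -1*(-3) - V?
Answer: -45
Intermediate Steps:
D(V) = 3 - V
o = 1
(-42 + D(6))*o = (-42 + (3 - 1*6))*1 = (-42 + (3 - 6))*1 = (-42 - 3)*1 = -45*1 = -45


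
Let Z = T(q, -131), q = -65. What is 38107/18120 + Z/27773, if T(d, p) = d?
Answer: 1057167911/503246760 ≈ 2.1007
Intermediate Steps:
Z = -65
38107/18120 + Z/27773 = 38107/18120 - 65/27773 = 1057167911/503246760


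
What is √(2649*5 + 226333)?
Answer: √239578 ≈ 489.47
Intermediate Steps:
√(2649*5 + 226333) = √(13245 + 226333) = √239578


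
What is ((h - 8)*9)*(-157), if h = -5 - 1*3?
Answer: 22608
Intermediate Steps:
h = -8 (h = -5 - 3 = -8)
((h - 8)*9)*(-157) = ((-8 - 8)*9)*(-157) = -16*9*(-157) = -144*(-157) = 22608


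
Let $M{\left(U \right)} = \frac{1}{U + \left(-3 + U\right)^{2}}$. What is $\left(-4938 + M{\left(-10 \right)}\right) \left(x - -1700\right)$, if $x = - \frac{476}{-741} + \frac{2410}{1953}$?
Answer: $- \frac{92082440836898}{10957167} \approx -8.4039 \cdot 10^{6}$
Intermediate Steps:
$x = \frac{905146}{482391}$ ($x = \left(-476\right) \left(- \frac{1}{741}\right) + 2410 \cdot \frac{1}{1953} = \frac{476}{741} + \frac{2410}{1953} = \frac{905146}{482391} \approx 1.8764$)
$\left(-4938 + M{\left(-10 \right)}\right) \left(x - -1700\right) = \left(-4938 + \frac{1}{-10 + \left(-3 - 10\right)^{2}}\right) \left(\frac{905146}{482391} - -1700\right) = \left(-4938 + \frac{1}{-10 + \left(-13\right)^{2}}\right) \left(\frac{905146}{482391} + 1700\right) = \left(-4938 + \frac{1}{-10 + 169}\right) \frac{820969846}{482391} = \left(-4938 + \frac{1}{159}\right) \frac{820969846}{482391} = \left(- \frac{785141}{159}\right) \frac{820969846}{482391} = - \frac{92082440836898}{10957167}$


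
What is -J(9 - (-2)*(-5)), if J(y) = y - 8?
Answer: 9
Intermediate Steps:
J(y) = -8 + y
-J(9 - (-2)*(-5)) = -(-8 + (9 - (-2)*(-5))) = -(-8 + (9 - 1*10)) = -(-8 + (9 - 10)) = -(-8 - 1) = -1*(-9) = 9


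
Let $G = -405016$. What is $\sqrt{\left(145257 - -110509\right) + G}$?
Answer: $5 i \sqrt{5970} \approx 386.33 i$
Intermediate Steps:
$\sqrt{\left(145257 - -110509\right) + G} = \sqrt{\left(145257 - -110509\right) - 405016} = \sqrt{\left(145257 + 110509\right) - 405016} = \sqrt{255766 - 405016} = \sqrt{-149250} = 5 i \sqrt{5970}$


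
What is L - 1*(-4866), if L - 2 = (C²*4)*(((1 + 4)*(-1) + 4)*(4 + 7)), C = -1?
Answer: 4824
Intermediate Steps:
L = -42 (L = 2 + ((-1)²*4)*(((1 + 4)*(-1) + 4)*(4 + 7)) = 2 + (1*4)*((5*(-1) + 4)*11) = 2 + 4*((-5 + 4)*11) = 2 + 4*(-1*11) = 2 + 4*(-11) = 2 - 44 = -42)
L - 1*(-4866) = -42 - 1*(-4866) = -42 + 4866 = 4824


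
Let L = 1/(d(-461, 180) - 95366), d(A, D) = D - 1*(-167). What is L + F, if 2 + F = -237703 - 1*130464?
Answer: -34983050212/95019 ≈ -3.6817e+5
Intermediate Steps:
d(A, D) = 167 + D (d(A, D) = D + 167 = 167 + D)
F = -368169 (F = -2 + (-237703 - 1*130464) = -2 + (-237703 - 130464) = -2 - 368167 = -368169)
L = -1/95019 (L = 1/((167 + 180) - 95366) = 1/(347 - 95366) = 1/(-95019) = -1/95019 ≈ -1.0524e-5)
L + F = -1/95019 - 368169 = -34983050212/95019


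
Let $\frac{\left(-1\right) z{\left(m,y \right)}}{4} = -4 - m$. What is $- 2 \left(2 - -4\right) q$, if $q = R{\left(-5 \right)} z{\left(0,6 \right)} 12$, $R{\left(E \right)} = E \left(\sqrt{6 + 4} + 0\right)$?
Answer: $11520 \sqrt{10} \approx 36429.0$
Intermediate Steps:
$R{\left(E \right)} = E \sqrt{10}$ ($R{\left(E \right)} = E \left(\sqrt{10} + 0\right) = E \sqrt{10}$)
$z{\left(m,y \right)} = 16 + 4 m$ ($z{\left(m,y \right)} = - 4 \left(-4 - m\right) = 16 + 4 m$)
$q = - 960 \sqrt{10}$ ($q = - 5 \sqrt{10} \left(16 + 4 \cdot 0\right) 12 = - 5 \sqrt{10} \left(16 + 0\right) 12 = - 5 \sqrt{10} \cdot 16 \cdot 12 = - 80 \sqrt{10} \cdot 12 = - 960 \sqrt{10} \approx -3035.8$)
$- 2 \left(2 - -4\right) q = - 2 \left(2 - -4\right) \left(- 960 \sqrt{10}\right) = - 2 \left(2 + 4\right) \left(- 960 \sqrt{10}\right) = \left(-2\right) 6 \left(- 960 \sqrt{10}\right) = - 12 \left(- 960 \sqrt{10}\right) = 11520 \sqrt{10}$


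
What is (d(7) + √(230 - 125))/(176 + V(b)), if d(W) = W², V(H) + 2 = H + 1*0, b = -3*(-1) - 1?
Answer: 49/176 + √105/176 ≈ 0.33663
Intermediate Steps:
b = 2 (b = 3 - 1 = 2)
V(H) = -2 + H (V(H) = -2 + (H + 1*0) = -2 + (H + 0) = -2 + H)
(d(7) + √(230 - 125))/(176 + V(b)) = (7² + √(230 - 125))/(176 + (-2 + 2)) = (49 + √105)/(176 + 0) = (49 + √105)/176 = (49 + √105)*(1/176) = 49/176 + √105/176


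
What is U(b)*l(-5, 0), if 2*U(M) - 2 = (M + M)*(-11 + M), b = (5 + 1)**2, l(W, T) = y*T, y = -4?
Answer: 0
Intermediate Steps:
l(W, T) = -4*T
b = 36 (b = 6**2 = 36)
U(M) = 1 + M*(-11 + M) (U(M) = 1 + ((M + M)*(-11 + M))/2 = 1 + ((2*M)*(-11 + M))/2 = 1 + (2*M*(-11 + M))/2 = 1 + M*(-11 + M))
U(b)*l(-5, 0) = (1 + 36**2 - 11*36)*(-4*0) = (1 + 1296 - 396)*0 = 901*0 = 0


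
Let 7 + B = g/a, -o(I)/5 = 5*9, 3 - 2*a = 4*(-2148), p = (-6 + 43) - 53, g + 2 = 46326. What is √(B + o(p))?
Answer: 4*I*√113489335/2865 ≈ 14.873*I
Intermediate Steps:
g = 46324 (g = -2 + 46326 = 46324)
p = -16 (p = 37 - 53 = -16)
a = 8595/2 (a = 3/2 - 2*(-2148) = 3/2 - ½*(-8592) = 3/2 + 4296 = 8595/2 ≈ 4297.5)
o(I) = -225 (o(I) = -25*9 = -5*45 = -225)
B = 32483/8595 (B = -7 + 46324/(8595/2) = -7 + 46324*(2/8595) = -7 + 92648/8595 = 32483/8595 ≈ 3.7793)
√(B + o(p)) = √(32483/8595 - 225) = √(-1901392/8595) = 4*I*√113489335/2865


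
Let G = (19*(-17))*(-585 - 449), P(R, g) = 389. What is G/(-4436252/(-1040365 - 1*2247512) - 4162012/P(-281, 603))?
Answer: -4544230695609/145558061984 ≈ -31.219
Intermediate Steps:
G = 333982 (G = -323*(-1034) = 333982)
G/(-4436252/(-1040365 - 1*2247512) - 4162012/P(-281, 603)) = 333982/(-4436252/(-1040365 - 1*2247512) - 4162012/389) = 333982/(-4436252/(-1040365 - 2247512) - 4162012*1/389) = 333982/(-4436252/(-3287877) - 4162012/389) = 333982/(-4436252*(-1/3287877) - 4162012/389) = 333982/(4436252/3287877 - 4162012/389) = 333982/(-13682457826496/1278984153) = 333982*(-1278984153/13682457826496) = -4544230695609/145558061984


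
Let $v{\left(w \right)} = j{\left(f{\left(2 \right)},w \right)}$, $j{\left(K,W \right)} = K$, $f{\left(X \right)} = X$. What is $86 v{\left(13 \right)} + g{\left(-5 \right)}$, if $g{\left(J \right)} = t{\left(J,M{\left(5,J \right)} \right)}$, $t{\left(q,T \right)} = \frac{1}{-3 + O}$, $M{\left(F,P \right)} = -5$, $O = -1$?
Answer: $\frac{687}{4} \approx 171.75$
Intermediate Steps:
$t{\left(q,T \right)} = - \frac{1}{4}$ ($t{\left(q,T \right)} = \frac{1}{-3 - 1} = \frac{1}{-4} = - \frac{1}{4}$)
$g{\left(J \right)} = - \frac{1}{4}$
$v{\left(w \right)} = 2$
$86 v{\left(13 \right)} + g{\left(-5 \right)} = 86 \cdot 2 - \frac{1}{4} = 172 - \frac{1}{4} = \frac{687}{4}$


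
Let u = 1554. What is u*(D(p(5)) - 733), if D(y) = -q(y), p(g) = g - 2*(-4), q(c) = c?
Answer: -1159284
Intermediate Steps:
p(g) = 8 + g (p(g) = g + 8 = 8 + g)
D(y) = -y
u*(D(p(5)) - 733) = 1554*(-(8 + 5) - 733) = 1554*(-1*13 - 733) = 1554*(-13 - 733) = 1554*(-746) = -1159284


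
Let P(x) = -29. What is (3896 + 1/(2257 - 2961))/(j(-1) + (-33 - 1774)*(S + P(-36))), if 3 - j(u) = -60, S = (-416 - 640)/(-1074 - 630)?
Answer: 194737593/2566486912 ≈ 0.075877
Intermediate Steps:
S = 44/71 (S = -1056/(-1704) = -1056*(-1/1704) = 44/71 ≈ 0.61972)
j(u) = 63 (j(u) = 3 - 1*(-60) = 3 + 60 = 63)
(3896 + 1/(2257 - 2961))/(j(-1) + (-33 - 1774)*(S + P(-36))) = (3896 + 1/(2257 - 2961))/(63 + (-33 - 1774)*(44/71 - 29)) = (3896 + 1/(-704))/(63 - 1807*(-2015/71)) = (3896 - 1/704)/(63 + 3641105/71) = 2742783/(704*(3645578/71)) = (2742783/704)*(71/3645578) = 194737593/2566486912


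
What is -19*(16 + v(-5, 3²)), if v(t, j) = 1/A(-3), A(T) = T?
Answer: -893/3 ≈ -297.67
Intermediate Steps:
v(t, j) = -⅓ (v(t, j) = 1/(-3) = -⅓)
-19*(16 + v(-5, 3²)) = -19*(16 - ⅓) = -19*47/3 = -893/3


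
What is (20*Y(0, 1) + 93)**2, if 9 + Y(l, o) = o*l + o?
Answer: 4489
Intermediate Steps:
Y(l, o) = -9 + o + l*o (Y(l, o) = -9 + (o*l + o) = -9 + (l*o + o) = -9 + (o + l*o) = -9 + o + l*o)
(20*Y(0, 1) + 93)**2 = (20*(-9 + 1 + 0*1) + 93)**2 = (20*(-9 + 1 + 0) + 93)**2 = (20*(-8) + 93)**2 = (-160 + 93)**2 = (-67)**2 = 4489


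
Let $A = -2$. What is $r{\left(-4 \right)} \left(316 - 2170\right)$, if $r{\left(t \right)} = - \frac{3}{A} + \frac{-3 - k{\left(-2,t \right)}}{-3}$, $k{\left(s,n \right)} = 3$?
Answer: $-6489$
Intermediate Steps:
$r{\left(t \right)} = \frac{7}{2}$ ($r{\left(t \right)} = - \frac{3}{-2} + \frac{-3 - 3}{-3} = \left(-3\right) \left(- \frac{1}{2}\right) + \left(-3 - 3\right) \left(- \frac{1}{3}\right) = \frac{3}{2} - -2 = \frac{3}{2} + 2 = \frac{7}{2}$)
$r{\left(-4 \right)} \left(316 - 2170\right) = \frac{7 \left(316 - 2170\right)}{2} = \frac{7}{2} \left(-1854\right) = -6489$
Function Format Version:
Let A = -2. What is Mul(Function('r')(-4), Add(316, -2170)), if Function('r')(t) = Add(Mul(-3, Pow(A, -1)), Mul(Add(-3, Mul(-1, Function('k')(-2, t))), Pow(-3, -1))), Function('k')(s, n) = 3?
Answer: -6489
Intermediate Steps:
Function('r')(t) = Rational(7, 2) (Function('r')(t) = Add(Mul(-3, Pow(-2, -1)), Mul(Add(-3, Mul(-1, 3)), Pow(-3, -1))) = Add(Mul(-3, Rational(-1, 2)), Mul(Add(-3, -3), Rational(-1, 3))) = Add(Rational(3, 2), Mul(-6, Rational(-1, 3))) = Add(Rational(3, 2), 2) = Rational(7, 2))
Mul(Function('r')(-4), Add(316, -2170)) = Mul(Rational(7, 2), Add(316, -2170)) = Mul(Rational(7, 2), -1854) = -6489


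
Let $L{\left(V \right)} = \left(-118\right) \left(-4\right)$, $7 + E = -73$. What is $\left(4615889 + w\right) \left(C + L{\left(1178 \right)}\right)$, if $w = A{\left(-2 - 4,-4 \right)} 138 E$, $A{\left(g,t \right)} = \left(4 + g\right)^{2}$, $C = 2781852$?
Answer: $12720031318196$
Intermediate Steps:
$E = -80$ ($E = -7 - 73 = -80$)
$w = -44160$ ($w = \left(4 - 6\right)^{2} \cdot 138 \left(-80\right) = \left(-2\right)^{2} \cdot 138 \left(-80\right) = 4 \cdot 138 \left(-80\right) = 552 \left(-80\right) = -44160$)
$L{\left(V \right)} = 472$
$\left(4615889 + w\right) \left(C + L{\left(1178 \right)}\right) = \left(4615889 - 44160\right) \left(2781852 + 472\right) = 4571729 \cdot 2782324 = 12720031318196$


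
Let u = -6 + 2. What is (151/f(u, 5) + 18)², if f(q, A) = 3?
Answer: 42025/9 ≈ 4669.4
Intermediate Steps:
u = -4
(151/f(u, 5) + 18)² = (151/3 + 18)² = (205/3)² = 42025/9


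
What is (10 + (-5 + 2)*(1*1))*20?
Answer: 140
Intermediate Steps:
(10 + (-5 + 2)*(1*1))*20 = (10 - 3*1)*20 = (10 - 3)*20 = 7*20 = 140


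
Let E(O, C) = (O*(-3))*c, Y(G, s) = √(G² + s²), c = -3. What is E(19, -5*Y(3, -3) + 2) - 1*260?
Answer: -89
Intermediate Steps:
E(O, C) = 9*O (E(O, C) = (O*(-3))*(-3) = -3*O*(-3) = 9*O)
E(19, -5*Y(3, -3) + 2) - 1*260 = 9*19 - 1*260 = 171 - 260 = -89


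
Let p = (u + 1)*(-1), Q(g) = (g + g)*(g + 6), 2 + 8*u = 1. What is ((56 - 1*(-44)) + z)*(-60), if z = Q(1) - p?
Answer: -13785/2 ≈ -6892.5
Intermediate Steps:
u = -⅛ (u = -¼ + (⅛)*1 = -¼ + ⅛ = -⅛ ≈ -0.12500)
Q(g) = 2*g*(6 + g) (Q(g) = (2*g)*(6 + g) = 2*g*(6 + g))
p = -7/8 (p = (-⅛ + 1)*(-1) = (7/8)*(-1) = -7/8 ≈ -0.87500)
z = 119/8 (z = 2*1*(6 + 1) - 1*(-7/8) = 2*1*7 + 7/8 = 14 + 7/8 = 119/8 ≈ 14.875)
((56 - 1*(-44)) + z)*(-60) = ((56 - 1*(-44)) + 119/8)*(-60) = ((56 + 44) + 119/8)*(-60) = (100 + 119/8)*(-60) = (919/8)*(-60) = -13785/2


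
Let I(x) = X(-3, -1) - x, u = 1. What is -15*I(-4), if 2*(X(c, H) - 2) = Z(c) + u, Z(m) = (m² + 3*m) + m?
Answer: -75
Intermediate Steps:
Z(m) = m² + 4*m
X(c, H) = 5/2 + c*(4 + c)/2 (X(c, H) = 2 + (c*(4 + c) + 1)/2 = 2 + (1 + c*(4 + c))/2 = 2 + (½ + c*(4 + c)/2) = 5/2 + c*(4 + c)/2)
I(x) = 1 - x (I(x) = (5/2 + (½)*(-3)*(4 - 3)) - x = (5/2 + (½)*(-3)*1) - x = (5/2 - 3/2) - x = 1 - x)
-15*I(-4) = -15*(1 - 1*(-4)) = -15*(1 + 4) = -15*5 = -75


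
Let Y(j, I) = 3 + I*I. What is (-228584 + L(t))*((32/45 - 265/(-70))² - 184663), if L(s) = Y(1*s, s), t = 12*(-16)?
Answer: 14049926436288487/396900 ≈ 3.5399e+10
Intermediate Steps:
Y(j, I) = 3 + I²
t = -192
L(s) = 3 + s²
(-228584 + L(t))*((32/45 - 265/(-70))² - 184663) = (-228584 + (3 + (-192)²))*((32/45 - 265/(-70))² - 184663) = (-228584 + (3 + 36864))*((32*(1/45) - 265*(-1/70))² - 184663) = (-228584 + 36867)*((32/45 + 53/14)² - 184663) = -191717*((2833/630)² - 184663) = -191717*(8025889/396900 - 184663) = -191717*(-73284718811/396900) = 14049926436288487/396900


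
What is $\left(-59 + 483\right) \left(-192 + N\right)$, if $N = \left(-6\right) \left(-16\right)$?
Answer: $-40704$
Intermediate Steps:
$N = 96$
$\left(-59 + 483\right) \left(-192 + N\right) = \left(-59 + 483\right) \left(-192 + 96\right) = 424 \left(-96\right) = -40704$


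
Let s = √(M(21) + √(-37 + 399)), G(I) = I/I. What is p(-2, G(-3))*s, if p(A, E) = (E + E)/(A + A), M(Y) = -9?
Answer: -√(-9 + √362)/2 ≈ -1.5832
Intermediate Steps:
G(I) = 1
p(A, E) = E/A (p(A, E) = (2*E)/((2*A)) = (2*E)*(1/(2*A)) = E/A)
s = √(-9 + √362) (s = √(-9 + √(-37 + 399)) = √(-9 + √362) ≈ 3.1664)
p(-2, G(-3))*s = (1/(-2))*√(-9 + √362) = (1*(-½))*√(-9 + √362) = -√(-9 + √362)/2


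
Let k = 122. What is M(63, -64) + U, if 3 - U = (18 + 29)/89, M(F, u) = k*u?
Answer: -694692/89 ≈ -7805.5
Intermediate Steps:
M(F, u) = 122*u
U = 220/89 (U = 3 - (18 + 29)/89 = 3 - 47/89 = 220/89 ≈ 2.4719)
M(63, -64) + U = 122*(-64) + 220/89 = -7808 + 220/89 = -694692/89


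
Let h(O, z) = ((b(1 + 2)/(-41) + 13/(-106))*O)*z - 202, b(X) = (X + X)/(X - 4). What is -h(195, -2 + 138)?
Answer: -926834/2173 ≈ -426.52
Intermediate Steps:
b(X) = 2*X/(-4 + X) (b(X) = (2*X)/(-4 + X) = 2*X/(-4 + X))
h(O, z) = -202 + 103*O*z/4346 (h(O, z) = (((2*(1 + 2)/(-4 + (1 + 2)))/(-41) + 13/(-106))*O)*z - 202 = (((2*3/(-4 + 3))*(-1/41) + 13*(-1/106))*O)*z - 202 = (((2*3/(-1))*(-1/41) - 13/106)*O)*z - 202 = (((2*3*(-1))*(-1/41) - 13/106)*O)*z - 202 = ((-6*(-1/41) - 13/106)*O)*z - 202 = ((6/41 - 13/106)*O)*z - 202 = (103*O/4346)*z - 202 = 103*O*z/4346 - 202 = -202 + 103*O*z/4346)
-h(195, -2 + 138) = -(-202 + (103/4346)*195*(-2 + 138)) = -(-202 + (103/4346)*195*136) = -(-202 + 1365780/2173) = -1*926834/2173 = -926834/2173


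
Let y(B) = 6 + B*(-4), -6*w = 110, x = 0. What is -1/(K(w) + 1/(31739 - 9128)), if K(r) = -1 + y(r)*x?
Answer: 22611/22610 ≈ 1.0000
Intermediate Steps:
w = -55/3 (w = -1/6*110 = -55/3 ≈ -18.333)
y(B) = 6 - 4*B
K(r) = -1 (K(r) = -1 + (6 - 4*r)*0 = -1 + 0 = -1)
-1/(K(w) + 1/(31739 - 9128)) = -1/(-1 + 1/(31739 - 9128)) = -1/(-1 + 1/22611) = -1/(-22610/22611) = -1*(-22611/22610) = 22611/22610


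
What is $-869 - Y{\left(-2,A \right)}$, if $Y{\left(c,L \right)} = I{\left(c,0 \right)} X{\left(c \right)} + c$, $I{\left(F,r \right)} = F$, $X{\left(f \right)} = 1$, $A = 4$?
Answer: $-865$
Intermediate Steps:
$Y{\left(c,L \right)} = 2 c$ ($Y{\left(c,L \right)} = c 1 + c = c + c = 2 c$)
$-869 - Y{\left(-2,A \right)} = -869 - 2 \left(-2\right) = -869 - -4 = -869 + 4 = -865$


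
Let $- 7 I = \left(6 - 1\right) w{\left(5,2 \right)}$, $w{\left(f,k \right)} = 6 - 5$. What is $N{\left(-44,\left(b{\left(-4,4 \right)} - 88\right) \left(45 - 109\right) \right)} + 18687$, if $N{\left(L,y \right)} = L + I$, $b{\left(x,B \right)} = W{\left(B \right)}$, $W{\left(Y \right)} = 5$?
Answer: $\frac{130496}{7} \approx 18642.0$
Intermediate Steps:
$w{\left(f,k \right)} = 1$
$b{\left(x,B \right)} = 5$
$I = - \frac{5}{7}$ ($I = - \frac{\left(6 - 1\right) 1}{7} = - \frac{5 \cdot 1}{7} = \left(- \frac{1}{7}\right) 5 = - \frac{5}{7} \approx -0.71429$)
$N{\left(L,y \right)} = - \frac{5}{7} + L$ ($N{\left(L,y \right)} = L - \frac{5}{7} = - \frac{5}{7} + L$)
$N{\left(-44,\left(b{\left(-4,4 \right)} - 88\right) \left(45 - 109\right) \right)} + 18687 = \left(- \frac{5}{7} - 44\right) + 18687 = - \frac{313}{7} + 18687 = \frac{130496}{7}$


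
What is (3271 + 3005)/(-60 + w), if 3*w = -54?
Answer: -1046/13 ≈ -80.462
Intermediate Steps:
w = -18 (w = (1/3)*(-54) = -18)
(3271 + 3005)/(-60 + w) = (3271 + 3005)/(-60 - 18) = 6276/(-78) = 6276*(-1/78) = -1046/13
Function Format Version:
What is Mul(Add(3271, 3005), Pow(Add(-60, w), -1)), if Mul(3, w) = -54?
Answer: Rational(-1046, 13) ≈ -80.462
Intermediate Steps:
w = -18 (w = Mul(Rational(1, 3), -54) = -18)
Mul(Add(3271, 3005), Pow(Add(-60, w), -1)) = Mul(Add(3271, 3005), Pow(Add(-60, -18), -1)) = Mul(6276, Pow(-78, -1)) = Mul(6276, Rational(-1, 78)) = Rational(-1046, 13)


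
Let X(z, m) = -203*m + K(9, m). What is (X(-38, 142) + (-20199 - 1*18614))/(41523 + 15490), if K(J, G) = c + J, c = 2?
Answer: -6148/5183 ≈ -1.1862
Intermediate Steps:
K(J, G) = 2 + J
X(z, m) = 11 - 203*m (X(z, m) = -203*m + (2 + 9) = -203*m + 11 = 11 - 203*m)
(X(-38, 142) + (-20199 - 1*18614))/(41523 + 15490) = ((11 - 203*142) + (-20199 - 1*18614))/(41523 + 15490) = ((11 - 28826) + (-20199 - 18614))/57013 = (-28815 - 38813)*(1/57013) = -67628*1/57013 = -6148/5183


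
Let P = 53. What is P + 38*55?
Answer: 2143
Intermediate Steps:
P + 38*55 = 53 + 38*55 = 53 + 2090 = 2143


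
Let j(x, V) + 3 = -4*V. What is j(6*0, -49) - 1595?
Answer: -1402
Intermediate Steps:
j(x, V) = -3 - 4*V
j(6*0, -49) - 1595 = (-3 - 4*(-49)) - 1595 = (-3 + 196) - 1595 = 193 - 1595 = -1402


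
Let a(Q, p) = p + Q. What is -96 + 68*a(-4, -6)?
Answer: -776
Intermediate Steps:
a(Q, p) = Q + p
-96 + 68*a(-4, -6) = -96 + 68*(-4 - 6) = -96 + 68*(-10) = -96 - 680 = -776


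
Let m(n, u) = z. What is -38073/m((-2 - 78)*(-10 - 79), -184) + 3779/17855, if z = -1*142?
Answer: 680330033/2535410 ≈ 268.33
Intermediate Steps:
z = -142
m(n, u) = -142
-38073/m((-2 - 78)*(-10 - 79), -184) + 3779/17855 = -38073/(-142) + 3779/17855 = -38073*(-1/142) + 3779*(1/17855) = 38073/142 + 3779/17855 = 680330033/2535410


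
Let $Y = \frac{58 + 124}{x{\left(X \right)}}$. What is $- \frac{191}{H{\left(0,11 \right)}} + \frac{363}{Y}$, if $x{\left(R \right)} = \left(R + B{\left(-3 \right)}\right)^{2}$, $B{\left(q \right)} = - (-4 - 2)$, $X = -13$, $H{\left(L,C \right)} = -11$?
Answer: $\frac{32917}{286} \approx 115.09$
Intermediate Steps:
$B{\left(q \right)} = 6$ ($B{\left(q \right)} = - (-4 - 2) = \left(-1\right) \left(-6\right) = 6$)
$x{\left(R \right)} = \left(6 + R\right)^{2}$ ($x{\left(R \right)} = \left(R + 6\right)^{2} = \left(6 + R\right)^{2}$)
$Y = \frac{26}{7}$ ($Y = \frac{58 + 124}{\left(6 - 13\right)^{2}} = \frac{182}{\left(-7\right)^{2}} = \frac{182}{49} = 182 \cdot \frac{1}{49} = \frac{26}{7} \approx 3.7143$)
$- \frac{191}{H{\left(0,11 \right)}} + \frac{363}{Y} = - \frac{191}{-11} + \frac{363}{\frac{26}{7}} = \left(-191\right) \left(- \frac{1}{11}\right) + 363 \cdot \frac{7}{26} = \frac{191}{11} + \frac{2541}{26} = \frac{32917}{286}$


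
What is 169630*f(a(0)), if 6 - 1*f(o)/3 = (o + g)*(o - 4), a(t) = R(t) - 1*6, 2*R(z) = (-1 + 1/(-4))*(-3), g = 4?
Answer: 81167955/32 ≈ 2.5365e+6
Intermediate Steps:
R(z) = 15/8 (R(z) = ((-1 + 1/(-4))*(-3))/2 = ((-1 - ¼)*(-3))/2 = (-5/4*(-3))/2 = (½)*(15/4) = 15/8)
a(t) = -33/8 (a(t) = 15/8 - 1*6 = 15/8 - 6 = -33/8)
f(o) = 18 - 3*(-4 + o)*(4 + o) (f(o) = 18 - 3*(o + 4)*(o - 4) = 18 - 3*(4 + o)*(-4 + o) = 18 - 3*(-4 + o)*(4 + o))
169630*f(a(0)) = 169630*(66 - 3*(-33/8)²) = 169630*(66 - 3*1089/64) = 169630*(66 - 3267/64) = 169630*(957/64) = 81167955/32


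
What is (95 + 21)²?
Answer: 13456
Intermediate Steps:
(95 + 21)² = 116² = 13456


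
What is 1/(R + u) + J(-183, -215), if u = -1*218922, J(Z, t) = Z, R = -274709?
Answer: -90334474/493631 ≈ -183.00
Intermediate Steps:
u = -218922
1/(R + u) + J(-183, -215) = 1/(-274709 - 218922) - 183 = 1/(-493631) - 183 = -1/493631 - 183 = -90334474/493631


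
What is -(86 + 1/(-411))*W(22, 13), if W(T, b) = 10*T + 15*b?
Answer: -14668175/411 ≈ -35689.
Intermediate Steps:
-(86 + 1/(-411))*W(22, 13) = -(86 + 1/(-411))*(10*22 + 15*13) = -(86 - 1/411)*(220 + 195) = -35345*415/411 = -1*14668175/411 = -14668175/411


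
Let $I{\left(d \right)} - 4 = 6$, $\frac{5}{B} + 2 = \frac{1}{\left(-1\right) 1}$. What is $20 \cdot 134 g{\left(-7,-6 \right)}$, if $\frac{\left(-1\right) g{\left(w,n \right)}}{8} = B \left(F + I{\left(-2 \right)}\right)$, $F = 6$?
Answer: $\frac{1715200}{3} \approx 5.7173 \cdot 10^{5}$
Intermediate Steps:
$B = - \frac{5}{3}$ ($B = \frac{5}{-2 + \frac{1}{\left(-1\right) 1}} = \frac{5}{-2 + \frac{1}{-1}} = \frac{5}{-2 - 1} = \frac{5}{-3} = 5 \left(- \frac{1}{3}\right) = - \frac{5}{3} \approx -1.6667$)
$I{\left(d \right)} = 10$ ($I{\left(d \right)} = 4 + 6 = 10$)
$g{\left(w,n \right)} = \frac{640}{3}$ ($g{\left(w,n \right)} = - 8 \left(- \frac{5 \left(6 + 10\right)}{3}\right) = - 8 \left(\left(- \frac{5}{3}\right) 16\right) = \left(-8\right) \left(- \frac{80}{3}\right) = \frac{640}{3}$)
$20 \cdot 134 g{\left(-7,-6 \right)} = 20 \cdot 134 \cdot \frac{640}{3} = 2680 \cdot \frac{640}{3} = \frac{1715200}{3}$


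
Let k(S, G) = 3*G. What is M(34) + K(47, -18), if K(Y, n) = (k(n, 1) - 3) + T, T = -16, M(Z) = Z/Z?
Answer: -15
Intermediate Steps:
M(Z) = 1
K(Y, n) = -16 (K(Y, n) = (3*1 - 3) - 16 = (3 - 3) - 16 = 0 - 16 = -16)
M(34) + K(47, -18) = 1 - 16 = -15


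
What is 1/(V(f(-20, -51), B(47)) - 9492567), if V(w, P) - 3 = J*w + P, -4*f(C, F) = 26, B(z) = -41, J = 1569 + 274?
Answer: -2/19009169 ≈ -1.0521e-7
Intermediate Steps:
J = 1843
f(C, F) = -13/2 (f(C, F) = -1/4*26 = -13/2)
V(w, P) = 3 + P + 1843*w (V(w, P) = 3 + (1843*w + P) = 3 + (P + 1843*w) = 3 + P + 1843*w)
1/(V(f(-20, -51), B(47)) - 9492567) = 1/((3 - 41 + 1843*(-13/2)) - 9492567) = 1/((3 - 41 - 23959/2) - 9492567) = 1/(-24035/2 - 9492567) = 1/(-19009169/2) = -2/19009169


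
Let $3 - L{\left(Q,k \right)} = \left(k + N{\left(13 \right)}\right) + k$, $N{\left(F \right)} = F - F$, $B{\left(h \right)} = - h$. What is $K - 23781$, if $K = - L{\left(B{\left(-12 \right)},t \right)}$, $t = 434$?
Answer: $-22916$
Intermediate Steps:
$N{\left(F \right)} = 0$
$L{\left(Q,k \right)} = 3 - 2 k$ ($L{\left(Q,k \right)} = 3 - \left(\left(k + 0\right) + k\right) = 3 - \left(k + k\right) = 3 - 2 k$)
$K = 865$ ($K = - (3 - 868) = \left(-1\right) \left(-865\right) = 865$)
$K - 23781 = 865 - 23781 = -22916$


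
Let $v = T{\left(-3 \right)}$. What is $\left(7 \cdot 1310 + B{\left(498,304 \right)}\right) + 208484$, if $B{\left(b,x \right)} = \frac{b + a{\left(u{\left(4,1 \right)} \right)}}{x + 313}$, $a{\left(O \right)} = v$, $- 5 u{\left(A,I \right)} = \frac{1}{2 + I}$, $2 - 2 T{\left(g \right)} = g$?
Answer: $\frac{268586037}{1234} \approx 2.1765 \cdot 10^{5}$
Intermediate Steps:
$T{\left(g \right)} = 1 - \frac{g}{2}$
$v = \frac{5}{2}$ ($v = 1 - - \frac{3}{2} = 1 + \frac{3}{2} = \frac{5}{2} \approx 2.5$)
$u{\left(A,I \right)} = - \frac{1}{5 \left(2 + I\right)}$
$a{\left(O \right)} = \frac{5}{2}$
$B{\left(b,x \right)} = \frac{\frac{5}{2} + b}{313 + x}$ ($B{\left(b,x \right)} = \frac{b + \frac{5}{2}}{x + 313} = \frac{\frac{5}{2} + b}{313 + x}$)
$\left(7 \cdot 1310 + B{\left(498,304 \right)}\right) + 208484 = \left(7 \cdot 1310 + \frac{\frac{5}{2} + 498}{313 + 304}\right) + 208484 = \left(9170 + \frac{1}{617} \cdot \frac{1001}{2}\right) + 208484 = \left(9170 + \frac{1001}{1234}\right) + 208484 = \frac{11316781}{1234} + 208484 = \frac{268586037}{1234}$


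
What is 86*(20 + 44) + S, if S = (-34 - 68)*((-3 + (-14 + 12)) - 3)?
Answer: 6320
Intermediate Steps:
S = 816 (S = -102*((-3 - 2) - 3) = -102*(-5 - 3) = -102*(-8) = 816)
86*(20 + 44) + S = 86*(20 + 44) + 816 = 86*64 + 816 = 5504 + 816 = 6320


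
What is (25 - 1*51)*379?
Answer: -9854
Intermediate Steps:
(25 - 1*51)*379 = (25 - 51)*379 = -26*379 = -9854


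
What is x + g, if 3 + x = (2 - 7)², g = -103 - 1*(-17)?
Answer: -64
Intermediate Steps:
g = -86 (g = -103 + 17 = -86)
x = 22 (x = -3 + (2 - 7)² = -3 + (-5)² = -3 + 25 = 22)
x + g = 22 - 86 = -64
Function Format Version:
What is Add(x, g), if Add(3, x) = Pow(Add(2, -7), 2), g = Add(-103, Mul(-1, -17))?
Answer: -64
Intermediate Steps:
g = -86 (g = Add(-103, 17) = -86)
x = 22 (x = Add(-3, Pow(Add(2, -7), 2)) = Add(-3, Pow(-5, 2)) = Add(-3, 25) = 22)
Add(x, g) = Add(22, -86) = -64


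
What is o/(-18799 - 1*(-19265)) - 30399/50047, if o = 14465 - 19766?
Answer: -279465081/23321902 ≈ -11.983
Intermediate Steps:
o = -5301
o/(-18799 - 1*(-19265)) - 30399/50047 = -5301/(-18799 - 1*(-19265)) - 30399/50047 = -5301/(-18799 + 19265) - 30399*1/50047 = -5301/466 - 30399/50047 = -279465081/23321902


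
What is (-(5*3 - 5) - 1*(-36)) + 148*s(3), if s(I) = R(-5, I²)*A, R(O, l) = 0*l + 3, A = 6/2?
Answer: 1358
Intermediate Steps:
A = 3 (A = 6*(½) = 3)
R(O, l) = 3 (R(O, l) = 0 + 3 = 3)
s(I) = 9 (s(I) = 3*3 = 9)
(-(5*3 - 5) - 1*(-36)) + 148*s(3) = (-(5*3 - 5) - 1*(-36)) + 148*9 = (-(15 - 5) + 36) + 1332 = (-1*10 + 36) + 1332 = (-10 + 36) + 1332 = 26 + 1332 = 1358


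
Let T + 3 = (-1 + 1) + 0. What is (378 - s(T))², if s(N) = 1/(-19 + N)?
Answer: 69172489/484 ≈ 1.4292e+5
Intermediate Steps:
T = -3 (T = -3 + ((-1 + 1) + 0) = -3 + (0 + 0) = -3 + 0 = -3)
(378 - s(T))² = (378 - 1/(-19 - 3))² = (378 - 1/(-22))² = (378 - 1*(-1/22))² = (378 + 1/22)² = (8317/22)² = 69172489/484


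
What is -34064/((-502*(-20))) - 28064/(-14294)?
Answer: -12821766/8969485 ≈ -1.4295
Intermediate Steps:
-34064/((-502*(-20))) - 28064/(-14294) = -34064/10040 - 28064*(-1/14294) = -34064*1/10040 + 14032/7147 = -4258/1255 + 14032/7147 = -12821766/8969485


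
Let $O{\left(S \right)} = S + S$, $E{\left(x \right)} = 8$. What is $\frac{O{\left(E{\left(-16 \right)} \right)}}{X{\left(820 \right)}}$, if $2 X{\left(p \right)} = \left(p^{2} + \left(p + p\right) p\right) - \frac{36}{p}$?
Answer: $\frac{6560}{413525991} \approx 1.5864 \cdot 10^{-5}$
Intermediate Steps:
$X{\left(p \right)} = - \frac{18}{p} + \frac{3 p^{2}}{2}$ ($X{\left(p \right)} = \frac{\left(p^{2} + \left(p + p\right) p\right) - \frac{36}{p}}{2} = \frac{\left(p^{2} + 2 p p\right) - \frac{36}{p}}{2} = \frac{\left(p^{2} + 2 p^{2}\right) - \frac{36}{p}}{2} = \frac{3 p^{2} - \frac{36}{p}}{2} = \frac{- \frac{36}{p} + 3 p^{2}}{2} = - \frac{18}{p} + \frac{3 p^{2}}{2}$)
$O{\left(S \right)} = 2 S$
$\frac{O{\left(E{\left(-16 \right)} \right)}}{X{\left(820 \right)}} = \frac{2 \cdot 8}{\frac{3}{2} \cdot \frac{1}{820} \left(-12 + 820^{3}\right)} = \frac{16}{\frac{3}{2} \cdot \frac{1}{820} \left(-12 + 551368000\right)} = \frac{16}{\frac{3}{2} \cdot \frac{1}{820} \cdot 551367988} = \frac{16}{\frac{413525991}{410}} = 16 \cdot \frac{410}{413525991} = \frac{6560}{413525991}$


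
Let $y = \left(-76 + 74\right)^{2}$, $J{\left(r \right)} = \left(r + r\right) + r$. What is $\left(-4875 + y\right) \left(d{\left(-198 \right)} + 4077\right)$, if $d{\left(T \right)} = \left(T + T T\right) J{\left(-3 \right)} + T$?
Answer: $1691089425$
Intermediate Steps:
$J{\left(r \right)} = 3 r$ ($J{\left(r \right)} = 2 r + r = 3 r$)
$y = 4$ ($y = \left(-2\right)^{2} = 4$)
$d{\left(T \right)} = - 9 T^{2} - 8 T$ ($d{\left(T \right)} = \left(T + T T\right) 3 \left(-3\right) + T = \left(T + T^{2}\right) \left(-9\right) + T = \left(- 9 T - 9 T^{2}\right) + T = - 9 T^{2} - 8 T$)
$\left(-4875 + y\right) \left(d{\left(-198 \right)} + 4077\right) = \left(-4875 + 4\right) \left(\left(-1\right) \left(-198\right) \left(8 + 9 \left(-198\right)\right) + 4077\right) = - 4871 \left(\left(-1\right) \left(-198\right) \left(8 - 1782\right) + 4077\right) = - 4871 \left(\left(-1\right) \left(-198\right) \left(-1774\right) + 4077\right) = - 4871 \left(-351252 + 4077\right) = \left(-4871\right) \left(-347175\right) = 1691089425$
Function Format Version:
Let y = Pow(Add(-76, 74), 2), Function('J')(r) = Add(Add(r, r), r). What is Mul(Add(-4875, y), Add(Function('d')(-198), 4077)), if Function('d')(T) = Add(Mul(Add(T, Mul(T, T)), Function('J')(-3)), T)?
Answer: 1691089425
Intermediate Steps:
Function('J')(r) = Mul(3, r) (Function('J')(r) = Add(Mul(2, r), r) = Mul(3, r))
y = 4 (y = Pow(-2, 2) = 4)
Function('d')(T) = Add(Mul(-9, Pow(T, 2)), Mul(-8, T)) (Function('d')(T) = Add(Mul(Add(T, Mul(T, T)), Mul(3, -3)), T) = Add(Mul(Add(T, Pow(T, 2)), -9), T) = Add(Add(Mul(-9, T), Mul(-9, Pow(T, 2))), T) = Add(Mul(-9, Pow(T, 2)), Mul(-8, T)))
Mul(Add(-4875, y), Add(Function('d')(-198), 4077)) = Mul(Add(-4875, 4), Add(Mul(-1, -198, Add(8, Mul(9, -198))), 4077)) = Mul(-4871, Add(Mul(-1, -198, Add(8, -1782)), 4077)) = Mul(-4871, Add(Mul(-1, -198, -1774), 4077)) = Mul(-4871, Add(-351252, 4077)) = Mul(-4871, -347175) = 1691089425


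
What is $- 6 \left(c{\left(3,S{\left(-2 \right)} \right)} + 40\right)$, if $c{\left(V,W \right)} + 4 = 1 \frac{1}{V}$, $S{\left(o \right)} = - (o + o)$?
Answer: $-218$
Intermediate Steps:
$S{\left(o \right)} = - 2 o$
$c{\left(V,W \right)} = -4 + \frac{1}{V}$ ($c{\left(V,W \right)} = -4 + 1 \frac{1}{V} = -4 + \frac{1}{V}$)
$- 6 \left(c{\left(3,S{\left(-2 \right)} \right)} + 40\right) = - 6 \left(\left(-4 + \frac{1}{3}\right) + 40\right) = - 6 \left(- \frac{11}{3} + 40\right) = \left(-6\right) \frac{109}{3} = -218$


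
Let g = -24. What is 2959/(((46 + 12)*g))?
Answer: -2959/1392 ≈ -2.1257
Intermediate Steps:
2959/(((46 + 12)*g)) = 2959/(((46 + 12)*(-24))) = 2959/((58*(-24))) = 2959/(-1392) = 2959*(-1/1392) = -2959/1392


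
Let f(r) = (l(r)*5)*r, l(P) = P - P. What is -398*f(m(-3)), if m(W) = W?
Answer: 0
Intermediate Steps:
l(P) = 0
f(r) = 0 (f(r) = (0*5)*r = 0*r = 0)
-398*f(m(-3)) = -398*0 = 0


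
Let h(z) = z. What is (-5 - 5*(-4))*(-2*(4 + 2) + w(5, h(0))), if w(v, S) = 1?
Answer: -165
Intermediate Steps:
(-5 - 5*(-4))*(-2*(4 + 2) + w(5, h(0))) = (-5 - 5*(-4))*(-2*(4 + 2) + 1) = (-5 + 20)*(-2*6 + 1) = 15*(-12 + 1) = 15*(-11) = -165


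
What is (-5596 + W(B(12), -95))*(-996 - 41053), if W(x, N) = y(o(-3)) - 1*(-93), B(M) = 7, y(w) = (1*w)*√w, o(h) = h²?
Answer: 230260324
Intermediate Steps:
y(w) = w^(3/2) (y(w) = w*√w = w^(3/2))
W(x, N) = 120 (W(x, N) = ((-3)²)^(3/2) - 1*(-93) = 9^(3/2) + 93 = 27 + 93 = 120)
(-5596 + W(B(12), -95))*(-996 - 41053) = (-5596 + 120)*(-996 - 41053) = -5476*(-42049) = 230260324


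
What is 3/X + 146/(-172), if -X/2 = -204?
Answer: -4921/5848 ≈ -0.84148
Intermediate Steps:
X = 408 (X = -2*(-204) = 408)
3/X + 146/(-172) = 3/408 + 146/(-172) = 3*(1/408) + 146*(-1/172) = 1/136 - 73/86 = -4921/5848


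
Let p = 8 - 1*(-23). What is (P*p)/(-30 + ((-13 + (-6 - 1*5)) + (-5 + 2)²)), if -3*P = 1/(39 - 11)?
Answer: 31/3780 ≈ 0.0082011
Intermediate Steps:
P = -1/84 (P = -1/(3*(39 - 11)) = -⅓/28 = -⅓*1/28 = -1/84 ≈ -0.011905)
p = 31 (p = 8 + 23 = 31)
(P*p)/(-30 + ((-13 + (-6 - 1*5)) + (-5 + 2)²)) = (-1/84*31)/(-30 + ((-13 + (-6 - 1*5)) + (-5 + 2)²)) = -31/(84*(-30 + ((-13 + (-6 - 5)) + (-3)²))) = -31/(84*(-30 + ((-13 - 11) + 9))) = -31/(84*(-30 + (-24 + 9))) = -31/(84*(-30 - 15)) = -31/84/(-45) = -31/84*(-1/45) = 31/3780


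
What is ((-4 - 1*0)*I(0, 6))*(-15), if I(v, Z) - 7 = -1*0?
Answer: 420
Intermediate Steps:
I(v, Z) = 7 (I(v, Z) = 7 - 1*0 = 7 + 0 = 7)
((-4 - 1*0)*I(0, 6))*(-15) = ((-4 - 1*0)*7)*(-15) = ((-4 + 0)*7)*(-15) = -4*7*(-15) = -28*(-15) = 420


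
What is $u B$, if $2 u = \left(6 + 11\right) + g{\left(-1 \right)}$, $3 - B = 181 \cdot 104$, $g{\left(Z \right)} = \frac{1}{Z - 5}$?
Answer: $- \frac{1900921}{12} \approx -1.5841 \cdot 10^{5}$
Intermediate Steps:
$g{\left(Z \right)} = \frac{1}{-5 + Z}$
$B = -18821$ ($B = 3 - 181 \cdot 104 = 3 - 18824 = -18821$)
$u = \frac{101}{12}$ ($u = \frac{\left(6 + 11\right) + \frac{1}{-5 - 1}}{2} = \frac{17 + \frac{1}{-6}}{2} = \frac{17 - \frac{1}{6}}{2} = \frac{1}{2} \cdot \frac{101}{6} = \frac{101}{12} \approx 8.4167$)
$u B = \frac{101}{12} \left(-18821\right) = - \frac{1900921}{12}$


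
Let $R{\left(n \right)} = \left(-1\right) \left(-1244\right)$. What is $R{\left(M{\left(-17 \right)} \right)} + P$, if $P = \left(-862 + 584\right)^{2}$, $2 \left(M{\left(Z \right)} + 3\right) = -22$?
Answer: $78528$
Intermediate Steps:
$M{\left(Z \right)} = -14$ ($M{\left(Z \right)} = -3 + \frac{1}{2} \left(-22\right) = -3 - 11 = -14$)
$R{\left(n \right)} = 1244$
$P = 77284$ ($P = \left(-278\right)^{2} = 77284$)
$R{\left(M{\left(-17 \right)} \right)} + P = 1244 + 77284 = 78528$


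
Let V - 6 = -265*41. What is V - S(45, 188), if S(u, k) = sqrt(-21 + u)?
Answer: -10859 - 2*sqrt(6) ≈ -10864.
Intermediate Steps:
V = -10859 (V = 6 - 265*41 = 6 - 10865 = -10859)
V - S(45, 188) = -10859 - sqrt(-21 + 45) = -10859 - sqrt(24) = -10859 - 2*sqrt(6)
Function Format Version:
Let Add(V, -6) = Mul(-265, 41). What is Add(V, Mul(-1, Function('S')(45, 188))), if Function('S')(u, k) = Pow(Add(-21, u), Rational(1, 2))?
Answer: Add(-10859, Mul(-2, Pow(6, Rational(1, 2)))) ≈ -10864.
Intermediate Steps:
V = -10859 (V = Add(6, Mul(-265, 41)) = Add(6, -10865) = -10859)
Add(V, Mul(-1, Function('S')(45, 188))) = Add(-10859, Mul(-1, Pow(Add(-21, 45), Rational(1, 2)))) = Add(-10859, Mul(-1, Pow(24, Rational(1, 2)))) = Add(-10859, Mul(-1, Mul(2, Pow(6, Rational(1, 2))))) = Add(-10859, Mul(-2, Pow(6, Rational(1, 2))))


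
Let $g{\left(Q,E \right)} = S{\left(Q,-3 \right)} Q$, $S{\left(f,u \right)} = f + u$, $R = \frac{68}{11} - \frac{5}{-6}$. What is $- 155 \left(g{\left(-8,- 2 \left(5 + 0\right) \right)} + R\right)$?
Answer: $- \frac{972005}{66} \approx -14727.0$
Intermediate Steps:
$R = \frac{463}{66}$ ($R = 68 \cdot \frac{1}{11} - - \frac{5}{6} = \frac{68}{11} + \frac{5}{6} = \frac{463}{66} \approx 7.0152$)
$g{\left(Q,E \right)} = Q \left(-3 + Q\right)$ ($g{\left(Q,E \right)} = \left(Q - 3\right) Q = \left(-3 + Q\right) Q = Q \left(-3 + Q\right)$)
$- 155 \left(g{\left(-8,- 2 \left(5 + 0\right) \right)} + R\right) = - 155 \left(- 8 \left(-3 - 8\right) + \frac{463}{66}\right) = - 155 \left(\left(-8\right) \left(-11\right) + \frac{463}{66}\right) = - 155 \left(88 + \frac{463}{66}\right) = \left(-155\right) \frac{6271}{66} = - \frac{972005}{66}$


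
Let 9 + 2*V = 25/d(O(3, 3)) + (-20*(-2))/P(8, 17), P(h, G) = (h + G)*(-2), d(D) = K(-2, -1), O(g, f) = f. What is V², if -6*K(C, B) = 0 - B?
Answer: 638401/100 ≈ 6384.0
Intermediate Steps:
K(C, B) = B/6 (K(C, B) = -(0 - B)/6 = -(-1)*B/6 = B/6)
d(D) = -⅙ (d(D) = (⅙)*(-1) = -⅙)
P(h, G) = -2*G - 2*h (P(h, G) = (G + h)*(-2) = -2*G - 2*h)
V = -799/10 (V = -9/2 + (25/(-⅙) + (-20*(-2))/(-2*17 - 2*8))/2 = -9/2 + (25*(-6) + 40/(-34 - 16))/2 = -9/2 + (-150 + 40/(-50))/2 = -9/2 + (-150 + 40*(-1/50))/2 = -9/2 + (-150 - ⅘)/2 = -9/2 + (½)*(-754/5) = -9/2 - 377/5 = -799/10 ≈ -79.900)
V² = (-799/10)² = 638401/100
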